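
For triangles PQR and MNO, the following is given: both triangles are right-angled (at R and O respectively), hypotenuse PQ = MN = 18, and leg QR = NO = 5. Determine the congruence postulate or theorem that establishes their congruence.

The given information matches HL: The hypotenuse and one leg of two right triangles are equal (Hypotenuse-Leg).

HL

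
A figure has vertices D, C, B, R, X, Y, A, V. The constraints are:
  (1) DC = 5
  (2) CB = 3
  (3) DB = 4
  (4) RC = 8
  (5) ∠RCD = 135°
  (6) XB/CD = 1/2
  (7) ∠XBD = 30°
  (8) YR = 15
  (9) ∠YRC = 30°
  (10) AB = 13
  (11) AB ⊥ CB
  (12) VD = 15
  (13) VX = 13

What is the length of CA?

Step 1: By the law of cosines on triangle CBA: CA² = 3² + 13² − 2·3·13·cos(90°) = 178, so CA = √178.

Therefore, the length of CA = √178.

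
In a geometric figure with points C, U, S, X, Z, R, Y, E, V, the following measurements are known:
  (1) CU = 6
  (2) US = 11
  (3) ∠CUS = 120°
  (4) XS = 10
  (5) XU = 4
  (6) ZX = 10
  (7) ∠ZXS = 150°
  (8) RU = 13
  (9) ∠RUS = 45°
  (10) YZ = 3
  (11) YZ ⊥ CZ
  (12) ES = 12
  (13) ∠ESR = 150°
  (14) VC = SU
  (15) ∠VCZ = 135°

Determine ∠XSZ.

Step 1: By the law of cosines on triangle SXZ: SZ² = 10² + 10² − 2·10·10·cos(150°) = 373.21, so SZ ≈ 19.32.
Step 2: By the inverse law of cosines on triangle XSZ: cos(∠XSZ) = (10² + 19.32² − 10²) / (2·10·19.32) = 373.21/386.37 = 0.9659, so ∠XSZ = 15°.

Therefore, the measure of angle ∠XSZ = 15°.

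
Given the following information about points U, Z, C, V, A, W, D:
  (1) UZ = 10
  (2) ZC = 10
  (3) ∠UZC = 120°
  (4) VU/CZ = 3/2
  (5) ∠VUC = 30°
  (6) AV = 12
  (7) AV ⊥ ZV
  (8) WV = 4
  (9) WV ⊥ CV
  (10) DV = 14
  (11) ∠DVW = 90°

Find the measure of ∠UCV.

From the given relations: VU = 3/2·CZ = 3/2·10 = 15.
Step 1: By the law of cosines on triangle CZU: CU² = 10² + 10² − 2·10·10·cos(120°) = 300, so CU = 10·√3.
Step 2: By the law of cosines on triangle CUV: CV² = (10·√3)² + 15² − 2·10·√3·15·cos(30°) = 75, so CV = 5·√3.
Step 3: By the inverse law of cosines on triangle UCV: cos(∠UCV) = ((10·√3)² + (5·√3)² − 15²) / (2·10·√3·5·√3) = 150/300 = 0.5, so ∠UCV = 60°.

Therefore, the measure of angle ∠UCV = 60°.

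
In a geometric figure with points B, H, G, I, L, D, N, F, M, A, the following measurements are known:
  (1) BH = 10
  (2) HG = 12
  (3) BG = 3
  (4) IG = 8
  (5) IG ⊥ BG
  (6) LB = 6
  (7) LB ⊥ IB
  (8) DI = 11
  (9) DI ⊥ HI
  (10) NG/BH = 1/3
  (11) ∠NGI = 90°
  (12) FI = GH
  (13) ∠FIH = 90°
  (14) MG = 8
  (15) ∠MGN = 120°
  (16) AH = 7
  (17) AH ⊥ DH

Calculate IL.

Step 1: By the law of cosines on triangle BGI: BI² = 3² + 8² − 2·3·8·cos(90°) = 73, so BI = √73.
Step 2: By the law of cosines on triangle IBL: IL² = √73² + 6² − 2·√73·6·cos(90°) = 109, so IL = √109.

Therefore, the length of IL = √109.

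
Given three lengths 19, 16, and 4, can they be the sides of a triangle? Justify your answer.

Yes.
The triangle inequality requires that the sum of any two sides exceeds the third.
Here 4 + 16 = 20 > 19, so the condition is met.

Yes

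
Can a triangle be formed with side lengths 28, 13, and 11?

The longest side is 28. The other two sides sum to 11 + 13 = 24.
Since 24 ≤ 28, the two shorter sides cannot reach around to close the triangle.

No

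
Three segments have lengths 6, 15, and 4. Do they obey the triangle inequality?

Check the triangle inequality: 6 + 4 = 10 ≤ 15.
Since the sum of two sides does not exceed the third, no triangle can be formed.

No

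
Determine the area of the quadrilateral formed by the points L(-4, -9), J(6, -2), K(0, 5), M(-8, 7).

Shoelace: sum of cross terms = 232, Area = (1/2)|232| = 116

116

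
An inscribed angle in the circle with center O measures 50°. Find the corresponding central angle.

By the inscribed angle theorem, the central angle is twice the inscribed angle.
Central angle = 2 × 50° = 100°

100°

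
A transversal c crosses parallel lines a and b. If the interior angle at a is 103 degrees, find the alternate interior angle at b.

Alternate interior angles formed by parallel lines and a transversal are equal.
The given angle is 103 degrees.
The alternate interior angle = 103 degrees.

103 degrees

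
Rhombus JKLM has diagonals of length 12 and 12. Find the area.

Area = (12 * 12) / 2 = 144 / 2 = 72

72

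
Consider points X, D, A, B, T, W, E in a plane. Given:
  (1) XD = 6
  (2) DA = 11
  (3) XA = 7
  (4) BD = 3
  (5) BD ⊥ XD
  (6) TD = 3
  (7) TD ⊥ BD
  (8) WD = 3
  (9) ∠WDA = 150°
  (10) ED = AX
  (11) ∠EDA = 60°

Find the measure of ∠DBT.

Step 1: By the law of cosines on triangle BDT: BT² = 3² + 3² − 2·3·3·cos(90°) = 18, so BT = 3·√2.
Step 2: By the inverse law of cosines on triangle DBT: cos(∠DBT) = (3² + (3·√2)² − 3²) / (2·3·3·√2) = 18/25.46 = 0.7071, so ∠DBT = 45°.

Therefore, the measure of angle ∠DBT = 45°.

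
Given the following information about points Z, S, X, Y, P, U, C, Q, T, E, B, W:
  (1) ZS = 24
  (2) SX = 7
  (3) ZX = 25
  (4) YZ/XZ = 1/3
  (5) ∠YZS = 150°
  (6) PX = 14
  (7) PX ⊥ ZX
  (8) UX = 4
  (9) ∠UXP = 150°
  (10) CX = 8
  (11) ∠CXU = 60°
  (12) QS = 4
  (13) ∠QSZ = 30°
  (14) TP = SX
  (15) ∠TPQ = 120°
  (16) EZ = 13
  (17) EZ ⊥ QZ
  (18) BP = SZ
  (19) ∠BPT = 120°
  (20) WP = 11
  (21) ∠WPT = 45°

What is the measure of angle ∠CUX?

Step 1: By the law of cosines on triangle UXC: UC² = 4² + 8² − 2·4·8·cos(60°) = 48, so UC = 4·√3.
Step 2: By the inverse law of cosines on triangle CUX: cos(∠CUX) = ((4·√3)² + 4² − 8²) / (2·4·√3·4) = 0/55.43 = 0, so ∠CUX = 90°.

Therefore, the measure of angle ∠CUX = 90°.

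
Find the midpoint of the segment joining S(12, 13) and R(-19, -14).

M = ((x₁ + x₂)/2, (y₁ + y₂)/2)
= ((12 + -19)/2, (13 + -14)/2)
= (-7/2, -1/2) = (-7/2, -1/2)

(-7/2, -1/2)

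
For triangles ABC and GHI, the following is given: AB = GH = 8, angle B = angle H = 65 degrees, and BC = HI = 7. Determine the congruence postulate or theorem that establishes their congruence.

The given information provides:
AB = GH = 8, angle B = angle H = 65 degrees, and BC = HI = 7
This matches the SAS congruence theorem.
Two pairs of corresponding sides and the included angle are equal (Side-Angle-Side).

SAS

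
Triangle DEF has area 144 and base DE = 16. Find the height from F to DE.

Rearranging the area formula Area = (1/2) * base * height:
height = 2 * Area / base = 2 * 144 / 16 = 18.

18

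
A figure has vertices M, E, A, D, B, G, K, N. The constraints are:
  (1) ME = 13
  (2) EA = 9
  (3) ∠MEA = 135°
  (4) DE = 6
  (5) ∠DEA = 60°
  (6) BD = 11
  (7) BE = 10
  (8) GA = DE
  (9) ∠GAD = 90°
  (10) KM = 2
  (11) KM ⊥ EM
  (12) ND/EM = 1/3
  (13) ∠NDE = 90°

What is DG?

From the given relations: GA = DE = 6.
Step 1: By the law of cosines on triangle DEA: DA² = 6² + 9² − 2·6·9·cos(60°) = 63, so DA = 3·√7.
Step 2: By the law of cosines on triangle DAG: DG² = (3·√7)² + 6² − 2·3·√7·6·cos(90°) = 99, so DG = 3·√11.

Therefore, the length of DG = 3·√11.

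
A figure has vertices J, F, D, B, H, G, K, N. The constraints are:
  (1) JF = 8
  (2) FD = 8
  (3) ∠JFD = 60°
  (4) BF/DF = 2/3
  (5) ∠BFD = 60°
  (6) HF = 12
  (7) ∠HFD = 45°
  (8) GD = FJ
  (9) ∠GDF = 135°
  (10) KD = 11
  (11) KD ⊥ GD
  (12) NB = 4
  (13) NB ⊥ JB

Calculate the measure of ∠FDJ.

Step 1: By the law of cosines on triangle DFJ: DJ² = 8² + 8² − 2·8·8·cos(60°) = 64, so DJ = 8.
Step 2: By the inverse law of cosines on triangle FDJ: cos(∠FDJ) = (8² + 8² − 8²) / (2·8·8) = 64/128 = 0.5, so ∠FDJ = 60°.

Therefore, the measure of angle ∠FDJ = 60°.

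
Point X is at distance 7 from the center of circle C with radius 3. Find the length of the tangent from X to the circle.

Let T be the point of tangency. Then CT ⊥ XT (radius ⊥ tangent).
In right triangle CTX: CX² = CT² + XT²
7² = 3² + XT²
XT² = 40, XT = 2*sqrt(10)

2*sqrt(10)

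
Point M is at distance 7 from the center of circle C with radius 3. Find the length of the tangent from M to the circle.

tangent = √(d² - r²) = √(7² - 3²) = √(49 - 9) = √40 = 2*sqrt(10)

2*sqrt(10)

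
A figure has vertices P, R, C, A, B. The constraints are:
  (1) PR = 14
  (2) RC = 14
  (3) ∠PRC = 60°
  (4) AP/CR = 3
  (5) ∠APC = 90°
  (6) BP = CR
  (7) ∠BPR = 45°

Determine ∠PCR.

Step 1: By the law of cosines on triangle CRP: CP² = 14² + 14² − 2·14·14·cos(60°) = 196, so CP = 14.
Step 2: By the inverse law of cosines on triangle PCR: cos(∠PCR) = (14² + 14² − 14²) / (2·14·14) = 196/392 = 0.5, so ∠PCR = 60°.

Therefore, the measure of angle ∠PCR = 60°.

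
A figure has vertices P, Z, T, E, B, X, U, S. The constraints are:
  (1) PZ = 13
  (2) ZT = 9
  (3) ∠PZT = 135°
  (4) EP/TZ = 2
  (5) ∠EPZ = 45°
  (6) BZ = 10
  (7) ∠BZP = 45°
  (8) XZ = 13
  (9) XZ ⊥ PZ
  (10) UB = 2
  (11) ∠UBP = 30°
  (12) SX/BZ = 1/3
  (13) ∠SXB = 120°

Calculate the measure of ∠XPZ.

Step 1: By the law of cosines on triangle PZX: PX² = 13² + 13² − 2·13·13·cos(90°) = 338, so PX = 13·√2.
Step 2: By the inverse law of cosines on triangle XPZ: cos(∠XPZ) = ((13·√2)² + 13² − 13²) / (2·13·√2·13) = 338/478 = 0.7071, so ∠XPZ = 45°.

Therefore, the measure of angle ∠XPZ = 45°.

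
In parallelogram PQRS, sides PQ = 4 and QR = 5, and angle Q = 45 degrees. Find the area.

Area = a * b * sin(theta)
Area = 4 * 5 * sin(45 degrees)
Area = 20 * sqrt(2)/2
Area = 10*sqrt(2)

10*sqrt(2)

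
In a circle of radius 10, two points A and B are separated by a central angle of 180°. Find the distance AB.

Chord length = 2r sin(θ/2)
= 2 × 10 × sin(180°/2)
= 2 × 10 × sin(90°)
= 20

20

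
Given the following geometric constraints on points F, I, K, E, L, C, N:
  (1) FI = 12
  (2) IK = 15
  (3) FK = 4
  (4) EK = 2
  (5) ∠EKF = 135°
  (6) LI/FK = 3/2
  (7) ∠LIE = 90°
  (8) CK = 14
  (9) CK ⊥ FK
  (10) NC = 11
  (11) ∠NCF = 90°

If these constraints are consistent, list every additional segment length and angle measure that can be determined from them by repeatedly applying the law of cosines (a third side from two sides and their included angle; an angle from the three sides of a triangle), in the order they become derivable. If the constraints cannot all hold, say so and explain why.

The constraints are consistent. Derivable facts, in order:
After 1 step:
- FC = 2·√53
- FE ≈ 5.6
- ∠FIK = 11.32°
- ∠FKI = 36.07°
- ∠IFK = 132.62°
After 2 steps:
- FN = 3·√37
- ∠CFK = 74.05°
- ∠EFK = 14.64°
- ∠FCK = 15.95°
- ∠FEK = 30.36°
After 3 steps:
- ∠CFN = 37.07°
- ∠CNF = 52.93°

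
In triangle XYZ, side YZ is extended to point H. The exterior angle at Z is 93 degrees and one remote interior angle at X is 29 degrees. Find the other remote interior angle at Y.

By the exterior angle theorem: exterior angle = sum of remote interior angles.
93 = 29 + angle Y
angle Y = 93 - 29 = 64 degrees

64 degrees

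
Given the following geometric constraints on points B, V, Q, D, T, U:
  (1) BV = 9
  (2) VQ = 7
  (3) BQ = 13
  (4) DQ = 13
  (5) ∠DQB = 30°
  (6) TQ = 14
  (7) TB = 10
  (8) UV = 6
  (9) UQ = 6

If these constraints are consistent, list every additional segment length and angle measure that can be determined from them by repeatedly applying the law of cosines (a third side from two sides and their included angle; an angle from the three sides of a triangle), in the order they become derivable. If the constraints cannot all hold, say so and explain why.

The constraints are consistent. Derivable facts, in order:
After 1 step:
- BD ≈ 6.73
- ∠BQT = 43.28°
- ∠BQV = 41.17°
- ∠BTQ = 63.03°
- ∠BVQ = 108.03°
- ∠QBT = 73.69°
- ∠QBV = 30.8°
- ∠QUV = 71.37°
- ∠QVU = 54.31°
- ∠UQV = 54.31°
After 2 steps:
- ∠BDQ = 75°
- ∠DBQ = 75°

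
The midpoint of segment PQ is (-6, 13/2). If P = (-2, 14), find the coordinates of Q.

Using the midpoint formula: M = ((x1 + x2)/2, (y1 + y2)/2)
We know M = (-6, 13/2) and P = (-2, 14)
For x: -6 = (-2 + x2)/2, so x2 = 2*-6 - -2 = -10
For y: 13/2 = (14 + y2)/2, so y2 = 2*13/2 - 14 = -1
Q = (-10, -1)

(-10, -1)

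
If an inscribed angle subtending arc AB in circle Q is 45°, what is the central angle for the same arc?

The inscribed angle theorem states that a central angle is always twice any inscribed angle that subtends the same arc.
Since the inscribed angle is 45°, the central angle = 2 × 45° = 90°.

90°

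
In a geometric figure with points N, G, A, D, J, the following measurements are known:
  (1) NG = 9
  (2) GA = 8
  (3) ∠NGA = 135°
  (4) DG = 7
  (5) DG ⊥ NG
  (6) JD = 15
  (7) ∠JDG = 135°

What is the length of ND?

Step 1: By the law of cosines on triangle NGD: ND² = 9² + 7² − 2·9·7·cos(90°) = 130, so ND = √130.

Therefore, the length of ND = √130.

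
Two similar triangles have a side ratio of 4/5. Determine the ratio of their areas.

Area ratio = (side ratio)^2 = (4/5)^2 = 16:25.

16:25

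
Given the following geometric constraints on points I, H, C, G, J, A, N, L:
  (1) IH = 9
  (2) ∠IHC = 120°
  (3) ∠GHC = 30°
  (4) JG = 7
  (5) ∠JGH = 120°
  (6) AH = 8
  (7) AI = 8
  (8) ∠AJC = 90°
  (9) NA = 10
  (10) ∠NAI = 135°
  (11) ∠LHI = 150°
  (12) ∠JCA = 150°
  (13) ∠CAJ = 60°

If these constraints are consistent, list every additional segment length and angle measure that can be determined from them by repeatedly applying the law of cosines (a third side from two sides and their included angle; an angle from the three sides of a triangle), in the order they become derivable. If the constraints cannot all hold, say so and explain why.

These constraints are not satisfiable: (8), (12) and (13) are the three interior angles of triangle AJC, which must sum to 180°, but 90° + 150° + 60° = 300°. No planar figure meets all of them, so nothing further can be derived.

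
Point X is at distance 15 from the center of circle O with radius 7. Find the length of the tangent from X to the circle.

tangent = √(d² - r²) = √(15² - 7²) = √(225 - 49) = √176 = 4*sqrt(11)

4*sqrt(11)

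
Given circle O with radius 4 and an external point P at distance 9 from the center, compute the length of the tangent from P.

tangent = √(d² - r²) = √(9² - 4²) = √(81 - 16) = √65 = sqrt(65)

sqrt(65)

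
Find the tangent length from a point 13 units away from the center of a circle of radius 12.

The tangent, radius, and line from the external point to the center form a right triangle.
The right angle is where the tangent meets the radius.
By the Pythagorean theorem: tangent² + 12² = 13²
tangent² = 169 - 144 = 25
tangent = 5

5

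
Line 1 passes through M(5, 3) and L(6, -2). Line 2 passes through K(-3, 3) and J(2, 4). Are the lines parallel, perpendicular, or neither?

Slope of line 1: m1 = (-2 - 3)/(6 - 5) = -5/1 = -5
Slope of line 2: m2 = (4 - 3)/(2 - -3) = 1/5 = 1/5
m1 * m2 = (-5) * (1/5) = -1 = -1, so the lines are perpendicular.

Perpendicular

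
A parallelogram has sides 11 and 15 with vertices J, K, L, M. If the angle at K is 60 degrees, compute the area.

Area = a * b * sin(theta)
Area = 11 * 15 * sin(60 degrees)
Area = 165 * sqrt(3)/2
Area = 165*sqrt(3)/2

165*sqrt(3)/2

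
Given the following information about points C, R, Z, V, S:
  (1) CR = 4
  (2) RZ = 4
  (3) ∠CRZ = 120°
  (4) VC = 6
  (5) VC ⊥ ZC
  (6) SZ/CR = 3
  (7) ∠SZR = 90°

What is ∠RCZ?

Step 1: By the law of cosines on triangle CRZ: CZ² = 4² + 4² − 2·4·4·cos(120°) = 48, so CZ = 4·√3.
Step 2: By the inverse law of cosines on triangle RCZ: cos(∠RCZ) = (4² + (4·√3)² − 4²) / (2·4·4·√3) = 48/55.43 = 0.866, so ∠RCZ = 30°.

Therefore, the measure of angle ∠RCZ = 30°.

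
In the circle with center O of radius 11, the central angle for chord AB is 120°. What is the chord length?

Chord = 2(11) sin(60°) = 11*sqrt(3)

11*sqrt(3)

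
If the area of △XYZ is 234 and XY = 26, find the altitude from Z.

height = 2 * 234 / 26 = 18

18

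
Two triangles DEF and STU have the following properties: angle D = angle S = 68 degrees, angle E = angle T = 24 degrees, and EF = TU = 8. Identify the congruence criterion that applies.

The given information provides:
angle D = angle S = 68 degrees, angle E = angle T = 24 degrees, and EF = TU = 8
This matches the AAS congruence theorem.
Two pairs of corresponding angles and a non-included side are equal (Angle-Angle-Side).

AAS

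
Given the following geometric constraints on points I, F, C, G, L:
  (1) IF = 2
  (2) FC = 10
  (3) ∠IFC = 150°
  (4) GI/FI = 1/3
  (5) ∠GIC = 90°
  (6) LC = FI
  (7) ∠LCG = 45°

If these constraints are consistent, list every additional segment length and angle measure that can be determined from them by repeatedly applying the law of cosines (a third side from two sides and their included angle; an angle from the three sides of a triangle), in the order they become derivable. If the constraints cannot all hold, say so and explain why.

The constraints are consistent. Derivable facts, in order:
After 1 step:
- IC ≈ 11.77
After 2 steps:
- CG ≈ 11.79
- ∠CIF = 25.13°
- ∠FCI = 4.87°
After 3 steps:
- GL ≈ 10.48
- ∠CGI = 86.76°
- ∠GCI = 3.24°
After 4 steps:
- ∠CGL = 7.76°
- ∠CLG = 127.24°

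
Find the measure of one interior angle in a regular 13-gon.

Each interior angle of a regular n-gon is (n - 2) * 180 / n.
For n = 13: (13 - 2) * 180 / 13 = 1980/13 = 1980/13 degrees.

1980/13 degrees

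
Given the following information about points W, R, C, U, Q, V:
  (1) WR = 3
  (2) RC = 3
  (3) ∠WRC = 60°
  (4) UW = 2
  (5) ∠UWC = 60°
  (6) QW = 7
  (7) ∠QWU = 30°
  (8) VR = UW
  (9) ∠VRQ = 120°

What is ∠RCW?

Step 1: By the law of cosines on triangle CRW: CW² = 3² + 3² − 2·3·3·cos(60°) = 9, so CW = 3.
Step 2: By the inverse law of cosines on triangle RCW: cos(∠RCW) = (3² + 3² − 3²) / (2·3·3) = 9/18 = 0.5, so ∠RCW = 60°.

Therefore, the measure of angle ∠RCW = 60°.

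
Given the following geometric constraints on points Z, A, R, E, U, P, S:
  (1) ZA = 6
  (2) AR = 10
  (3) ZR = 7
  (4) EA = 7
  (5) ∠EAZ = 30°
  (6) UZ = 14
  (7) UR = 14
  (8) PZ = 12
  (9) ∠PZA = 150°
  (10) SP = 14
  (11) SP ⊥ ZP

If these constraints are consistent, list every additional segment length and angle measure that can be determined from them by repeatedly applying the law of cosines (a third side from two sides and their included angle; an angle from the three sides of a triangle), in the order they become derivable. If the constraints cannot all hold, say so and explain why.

The constraints are consistent. Derivable facts, in order:
After 1 step:
- AP ≈ 17.46
- ZE ≈ 3.5
- ZS = 2·√85
- ∠ARZ = 36.18°
- ∠AZR = 100.29°
- ∠RAZ = 43.53°
- ∠RUZ = 28.96°
- ∠RZU = 75.52°
- ∠URZ = 75.52°
After 2 steps:
- ∠AEZ = 58.98°
- ∠APZ = 9.9°
- ∠AZE = 91.02°
- ∠PAZ = 20.1°
- ∠PSZ = 40.6°
- ∠PZS = 49.4°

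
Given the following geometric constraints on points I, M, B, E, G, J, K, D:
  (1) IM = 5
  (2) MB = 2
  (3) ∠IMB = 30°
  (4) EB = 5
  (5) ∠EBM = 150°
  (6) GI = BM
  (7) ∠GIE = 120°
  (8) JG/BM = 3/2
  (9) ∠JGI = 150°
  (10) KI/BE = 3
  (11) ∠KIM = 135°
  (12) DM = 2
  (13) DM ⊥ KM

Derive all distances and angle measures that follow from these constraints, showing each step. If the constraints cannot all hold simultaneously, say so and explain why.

The constraints are consistent.

From the given relations:
  GI = BM = 2
  JG = 3/2·BM = 3/2·2 = 3
  KI = 3·BE = 3·5 = 15

Step 1: From IM = 5, MB = 2, and ∠IMB = 30°, by the law of cosines:
  IB² = IM² + MB² - 2·IM·MB·cos(30°) = 25 + 4 - 17.32 = 11.68
  IB ≈ 3.42

Step 2: From IG = 2, GJ = 3, and ∠IGJ = 150°, by the law of cosines:
  IJ² = IG² + GJ² - 2·IG·GJ·cos(150°) = 4 + 9 + 10.39 = 23.39
  IJ ≈ 4.84

Step 3: From MB = 2, BE = 5, and ∠MBE = 150°, by the law of cosines:
  ME² = MB² + BE² - 2·MB·BE·cos(150°) = 4 + 25 + 17.32 = 46.32
  ME ≈ 6.81

Step 4: From MI = 5, IK = 15, and ∠MIK = 135°, by the law of cosines:
  MK² = MI² + IK² - 2·MI·IK·cos(135°) = 25 + 225 + 106.1 = 356.1
  MK ≈ 18.87

Step 5: From KM = 18.87, MD = 2, and ∠KMD = 90°, by the law of cosines:
  KD² = KM² + MD² - 2·KM·MD·cos(90°) = 356.1 + 4 - 0 = 360.1
  KD ≈ 18.98

Step 6: From IB = 3.42, IM = 5, BM = 2, by the inverse law of cosines:
  cos(∠BIM) = (IB² + IM² - BM²) / (2·IB·IM)
  ∠BIM = 17.01°

Step 7: From IG = 2, IJ = 4.84, GJ = 3, by the inverse law of cosines:
  cos(∠GIJ) = (IG² + IJ² - GJ²) / (2·IG·IJ)
  ∠GIJ = 18.07°

Step 8: From MB = 2, ME = 6.81, BE = 5, by the inverse law of cosines:
  cos(∠BME) = (MB² + ME² - BE²) / (2·MB·ME)
  ∠BME = 21.55°

Step 9: From MI = 5, MK = 18.87, IK = 15, by the inverse law of cosines:
  cos(∠IMK) = (MI² + MK² - IK²) / (2·MI·MK)
  ∠IMK = 34.2°

Step 10: From BI = 3.42, BM = 2, IM = 5, by the inverse law of cosines:
  cos(∠IBM) = (BI² + BM² - IM²) / (2·BI·BM)
  ∠IBM = 132.99°

Step 11: From EB = 5, EM = 6.81, BM = 2, by the inverse law of cosines:
  cos(∠BEM) = (EB² + EM² - BM²) / (2·EB·EM)
  ∠BEM = 8.45°

Step 12: From JG = 3, JI = 4.84, GI = 2, by the inverse law of cosines:
  cos(∠GJI) = (JG² + JI² - GI²) / (2·JG·JI)
  ∠GJI = 11.93°

Step 13: From KI = 15, KM = 18.87, IM = 5, by the inverse law of cosines:
  cos(∠IKM) = (KI² + KM² - IM²) / (2·KI·KM)
  ∠IKM = 10.8°

Step 14: From KD = 18.98, KM = 18.87, DM = 2, by the inverse law of cosines:
  cos(∠DKM) = (KD² + KM² - DM²) / (2·KD·KM)
  ∠DKM = 6.05°

Step 15: From DK = 18.98, DM = 2, KM = 18.87, by the inverse law of cosines:
  cos(∠KDM) = (DK² + DM² - KM²) / (2·DK·DM)
  ∠KDM = 83.95°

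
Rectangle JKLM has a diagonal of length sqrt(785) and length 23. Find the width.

The diagonal of a rectangle forms a right triangle with the two sides.
Rearranging the Pythagorean theorem: missing side = sqrt(d^2 - known^2).
= sqrt(785 - 529) = sqrt(256) = 16.

16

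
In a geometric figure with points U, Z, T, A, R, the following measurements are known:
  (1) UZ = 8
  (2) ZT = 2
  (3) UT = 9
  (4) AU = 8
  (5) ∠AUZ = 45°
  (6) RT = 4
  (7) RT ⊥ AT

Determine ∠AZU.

Step 1: By the law of cosines on triangle ZUA: ZA² = 8² + 8² − 2·8·8·cos(45°) = 37.49, so ZA ≈ 6.12.
Step 2: By the inverse law of cosines on triangle AZU: cos(∠AZU) = (6.12² + 8² − 8²) / (2·6.12·8) = 37.49/97.97 = 0.3827, so ∠AZU = 67.5°.

Therefore, the measure of angle ∠AZU = 67.5°.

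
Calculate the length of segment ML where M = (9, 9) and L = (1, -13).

d = sqrt((1 - 9)^2 + (-13 - 9)^2)
d = sqrt(-8^2 + -22^2)
d = sqrt(64 + 484)
d = sqrt(548) = 2*sqrt(137)

2*sqrt(137)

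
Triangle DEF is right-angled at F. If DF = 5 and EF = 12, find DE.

DE = sqrt(5^2 + 12^2) = sqrt(169) = 13

13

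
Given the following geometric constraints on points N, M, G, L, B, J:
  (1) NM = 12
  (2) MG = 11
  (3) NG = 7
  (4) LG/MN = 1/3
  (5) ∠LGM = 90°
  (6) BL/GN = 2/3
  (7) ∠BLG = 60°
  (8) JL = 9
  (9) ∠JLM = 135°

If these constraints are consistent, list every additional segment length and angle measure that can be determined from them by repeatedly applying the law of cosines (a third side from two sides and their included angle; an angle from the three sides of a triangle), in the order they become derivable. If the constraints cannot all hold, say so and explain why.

The constraints are consistent. Derivable facts, in order:
After 1 step:
- GB = 2/3·√43
- ML = √137
- ∠GMN = 35.1°
- ∠GNM = 64.62°
- ∠MGN = 80.28°
After 2 steps:
- MJ ≈ 19.16
- ∠BGL = 67.59°
- ∠GBL = 52.41°
- ∠GLM = 70.02°
- ∠GML = 19.98°
After 3 steps:
- ∠JML = 19.4°
- ∠LJM = 25.6°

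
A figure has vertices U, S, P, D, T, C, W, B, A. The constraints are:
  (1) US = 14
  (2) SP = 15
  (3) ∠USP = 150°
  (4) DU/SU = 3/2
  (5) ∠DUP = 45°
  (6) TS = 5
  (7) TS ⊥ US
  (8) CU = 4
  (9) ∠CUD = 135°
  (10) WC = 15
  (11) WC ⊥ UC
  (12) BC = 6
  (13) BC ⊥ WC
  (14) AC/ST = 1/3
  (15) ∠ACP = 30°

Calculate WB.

Step 1: By the law of cosines on triangle WCB: WB² = 15² + 6² − 2·15·6·cos(90°) = 261, so WB = 3·√29.

Therefore, the length of WB = 3·√29.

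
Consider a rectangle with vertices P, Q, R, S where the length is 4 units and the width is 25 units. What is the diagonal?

Using the Pythagorean theorem:
d² = 4² + 25² = 16 + 625 = 641
d = sqrt(641)

sqrt(641)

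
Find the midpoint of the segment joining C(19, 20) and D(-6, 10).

The midpoint is the point halfway along the segment.
Move half the horizontal distance: 19 + (-6 - 19)/2 = 19 + -25/2 = 13/2
Move half the vertical distance: 20 + (10 - 20)/2 = 20 + -10/2 = 15
Midpoint = (13/2, 15)

(13/2, 15)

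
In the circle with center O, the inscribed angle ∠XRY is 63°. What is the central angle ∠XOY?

The inscribed angle theorem states that a central angle is always twice any inscribed angle that subtends the same arc.
Since the inscribed angle is 63°, the central angle = 2 × 63° = 126°.

126°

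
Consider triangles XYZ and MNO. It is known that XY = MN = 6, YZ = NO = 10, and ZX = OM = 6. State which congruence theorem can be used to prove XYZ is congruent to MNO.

The given information matches SSS: All three pairs of corresponding sides are equal (Side-Side-Side).

SSS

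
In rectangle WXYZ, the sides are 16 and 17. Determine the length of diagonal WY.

d = sqrt(16^2 + 17^2) = sqrt(545)

sqrt(545)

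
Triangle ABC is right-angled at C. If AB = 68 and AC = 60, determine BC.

By the Pythagorean theorem: BC^2 = AB^2 - AC^2
BC^2 = 68^2 - 60^2 = 4624 - 3600 = 1024
BC = sqrt(1024) = 32

32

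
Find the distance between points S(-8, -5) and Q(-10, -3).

d = sqrt((-10 - -8)^2 + (-3 - -5)^2)
d = sqrt(-2^2 + 2^2)
d = sqrt(4 + 4)
d = sqrt(8) = 2*sqrt(2)

2*sqrt(2)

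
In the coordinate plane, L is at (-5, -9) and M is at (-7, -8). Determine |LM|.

d = sqrt((-7 - -5)^2 + (-8 - -9)^2)
d = sqrt(-2^2 + 1^2)
d = sqrt(4 + 1)
d = sqrt(5)

sqrt(5)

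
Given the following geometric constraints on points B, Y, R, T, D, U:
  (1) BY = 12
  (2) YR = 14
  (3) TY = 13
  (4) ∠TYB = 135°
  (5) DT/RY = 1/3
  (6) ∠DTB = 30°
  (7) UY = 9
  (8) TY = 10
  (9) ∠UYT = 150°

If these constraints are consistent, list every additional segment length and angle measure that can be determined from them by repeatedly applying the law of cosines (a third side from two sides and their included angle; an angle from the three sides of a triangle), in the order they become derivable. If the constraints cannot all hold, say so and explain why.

These constraints are not satisfiable: (3) TY = 13 and (8) TY = 10 assign two different lengths to the same segment. No planar figure meets all of them, so nothing further can be derived.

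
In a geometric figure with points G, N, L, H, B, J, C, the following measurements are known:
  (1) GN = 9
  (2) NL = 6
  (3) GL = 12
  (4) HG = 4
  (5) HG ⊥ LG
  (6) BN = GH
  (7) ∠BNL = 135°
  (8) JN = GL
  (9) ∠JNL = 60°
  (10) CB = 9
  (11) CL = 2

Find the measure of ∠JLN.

From the given relations: JN = GL = 12.
Step 1: By the law of cosines on triangle LNJ: LJ² = 6² + 12² − 2·6·12·cos(60°) = 108, so LJ = 6·√3.
Step 2: By the inverse law of cosines on triangle JLN: cos(∠JLN) = ((6·√3)² + 6² − 12²) / (2·6·√3·6) = 0/124.71 = 0, so ∠JLN = 90°.

Therefore, the measure of angle ∠JLN = 90°.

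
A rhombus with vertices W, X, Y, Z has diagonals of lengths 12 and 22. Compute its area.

Area of a rhombus = (d1 * d2) / 2
Area = (12 * 22) / 2
Area = 264 / 2
Area = 132

132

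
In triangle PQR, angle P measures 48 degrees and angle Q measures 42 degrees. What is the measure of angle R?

The interior angles sum to 180°: angle R = 180 - 48 - 42 = 90°.
The triangle is right (angles 48°, 42°, 90°).

90 degrees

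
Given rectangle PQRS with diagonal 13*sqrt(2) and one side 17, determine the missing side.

The diagonal of a rectangle forms a right triangle with the two sides.
Rearranging the Pythagorean theorem: missing side = sqrt(d^2 - known^2).
= sqrt(338 - 289) = sqrt(49) = 7.

7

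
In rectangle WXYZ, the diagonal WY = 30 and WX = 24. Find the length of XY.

Using the Pythagorean theorem: d^2 = a^2 + b^2
b^2 = d^2 - a^2
b^2 = 900 - 576
b^2 = 324
b = sqrt(324) = 18

18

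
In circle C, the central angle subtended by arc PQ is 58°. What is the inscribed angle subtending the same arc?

By the inscribed angle theorem, the inscribed angle is half the central angle.
Inscribed angle = 58° / 2 = 29°

29°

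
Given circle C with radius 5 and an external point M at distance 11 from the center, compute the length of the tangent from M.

tangent = √(d² - r²) = √(11² - 5²) = √(121 - 25) = √96 = 4*sqrt(6)

4*sqrt(6)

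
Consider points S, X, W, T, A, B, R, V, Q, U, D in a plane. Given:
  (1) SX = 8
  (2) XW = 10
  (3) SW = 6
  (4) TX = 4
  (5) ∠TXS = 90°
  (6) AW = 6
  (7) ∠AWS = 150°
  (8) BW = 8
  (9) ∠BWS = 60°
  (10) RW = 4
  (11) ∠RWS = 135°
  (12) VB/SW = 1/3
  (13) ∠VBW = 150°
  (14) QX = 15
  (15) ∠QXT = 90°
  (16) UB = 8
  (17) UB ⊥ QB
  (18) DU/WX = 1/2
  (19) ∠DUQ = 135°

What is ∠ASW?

Step 1: By the law of cosines on triangle SWA: SA² = 6² + 6² − 2·6·6·cos(150°) = 134.35, so SA ≈ 11.59.
Step 2: By the inverse law of cosines on triangle ASW: cos(∠ASW) = (11.59² + 6² − 6²) / (2·11.59·6) = 134.35/139.09 = 0.9659, so ∠ASW = 15°.

Therefore, the measure of angle ∠ASW = 15°.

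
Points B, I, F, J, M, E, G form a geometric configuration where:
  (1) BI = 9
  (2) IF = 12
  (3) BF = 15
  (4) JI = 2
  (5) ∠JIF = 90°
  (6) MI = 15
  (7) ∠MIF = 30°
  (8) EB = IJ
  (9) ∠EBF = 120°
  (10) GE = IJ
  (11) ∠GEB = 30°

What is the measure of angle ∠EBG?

From the given relations: EB = IJ = 2; GE = IJ = 2.
Step 1: By the law of cosines on triangle BEG: BG² = 2² + 2² − 2·2·2·cos(30°) = 1.07, so BG ≈ 1.04.
Step 2: By the inverse law of cosines on triangle EBG: cos(∠EBG) = (2² + 1.04² − 2²) / (2·2·1.04) = 1.07/4.14 = 0.2588, so ∠EBG = 75°.

Therefore, the measure of angle ∠EBG = 75°.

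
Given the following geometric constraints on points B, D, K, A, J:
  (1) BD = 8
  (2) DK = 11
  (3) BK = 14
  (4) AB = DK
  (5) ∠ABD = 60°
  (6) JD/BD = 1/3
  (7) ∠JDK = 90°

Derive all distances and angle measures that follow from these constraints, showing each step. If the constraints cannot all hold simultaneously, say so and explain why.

The constraints are consistent.

From the given relations:
  AB = DK = 11
  JD = 1/3·BD = 1/3·8 ≈ 2.67

Step 1: From DB = 8, BA = 11, and ∠DBA = 60°, by the law of cosines:
  DA² = DB² + BA² - 2·DB·BA·cos(60°) = 64 + 121 - 88 = 97
  DA = √97

Step 2: From KD = 11, DJ = 2.67, and ∠KDJ = 90°, by the law of cosines:
  KJ² = KD² + DJ² - 2·KD·DJ·cos(90°) = 121 + 7.111 - 0 = 128.1
  KJ ≈ 11.32

Step 3: From BD = 8, BK = 14, DK = 11, by the inverse law of cosines:
  cos(∠DBK) = (BD² + BK² - DK²) / (2·BD·BK)
  ∠DBK = 51.64°

Step 4: From DB = 8, DK = 11, BK = 14, by the inverse law of cosines:
  cos(∠BDK) = (DB² + DK² - BK²) / (2·DB·DK)
  ∠BDK = 93.58°

Step 5: From KB = 14, KD = 11, BD = 8, by the inverse law of cosines:
  cos(∠BKD) = (KB² + KD² - BD²) / (2·KB·KD)
  ∠BKD = 34.77°

Step 6: From DA = √97, DB = 8, AB = 11, by the inverse law of cosines:
  cos(∠ADB) = (DA² + DB² - AB²) / (2·DA·DB)
  ∠ADB = 75.3°

Step 7: From KD = 11, KJ = 11.32, DJ = 2.67, by the inverse law of cosines:
  cos(∠DKJ) = (KD² + KJ² - DJ²) / (2·KD·KJ)
  ∠DKJ = 13.63°

Step 8: From AB = 11, AD = √97, BD = 8, by the inverse law of cosines:
  cos(∠BAD) = (AB² + AD² - BD²) / (2·AB·AD)
  ∠BAD = 44.7°

Step 9: From JD = 2.67, JK = 11.32, DK = 11, by the inverse law of cosines:
  cos(∠DJK) = (JD² + JK² - DK²) / (2·JD·JK)
  ∠DJK = 76.37°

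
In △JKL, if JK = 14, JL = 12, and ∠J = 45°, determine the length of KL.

Law of cosines: KL^2 = 14^2 + 12^2 - 2(14)(12)cos(45°) = 340 - 168*sqrt(2), so KL = 2*sqrt(85 - 42*sqrt(2)).

2*sqrt(85 - 42*sqrt(2))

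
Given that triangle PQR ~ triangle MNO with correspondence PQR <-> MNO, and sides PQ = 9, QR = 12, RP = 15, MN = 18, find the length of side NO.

k = 18/9 = 2. NO = 2 * 12 = 24.

24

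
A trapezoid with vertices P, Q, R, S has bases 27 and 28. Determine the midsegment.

The midsegment of a trapezoid = (base1 + base2) / 2
midsegment = (27 + 28) / 2
midsegment = 55 / 2
midsegment = 55/2

55/2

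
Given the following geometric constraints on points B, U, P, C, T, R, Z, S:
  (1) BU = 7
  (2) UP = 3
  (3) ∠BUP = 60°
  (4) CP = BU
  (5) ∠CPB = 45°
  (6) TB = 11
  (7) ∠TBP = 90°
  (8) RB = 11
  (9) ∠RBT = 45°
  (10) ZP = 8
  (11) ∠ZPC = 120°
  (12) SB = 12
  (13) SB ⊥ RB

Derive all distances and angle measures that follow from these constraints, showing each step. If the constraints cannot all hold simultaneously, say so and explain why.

The constraints are consistent.

From the given relations:
  CP = BU = 7

Step 1: From BU = 7, UP = 3, and ∠BUP = 60°, by the law of cosines:
  BP² = BU² + UP² - 2·BU·UP·cos(60°) = 49 + 9 - 21 = 37
  BP = √37

Step 2: From CP = 7, PZ = 8, and ∠CPZ = 120°, by the law of cosines:
  CZ² = CP² + PZ² - 2·CP·PZ·cos(120°) = 49 + 64 + 56 = 169
  CZ = 13

Step 3: From TB = 11, BR = 11, and ∠TBR = 45°, by the law of cosines:
  TR² = TB² + BR² - 2·TB·BR·cos(45°) = 121 + 121 - 171.1 = 70.88
  TR ≈ 8.42

Step 4: From RB = 11, BS = 12, and ∠RBS = 90°, by the law of cosines:
  RS² = RB² + BS² - 2·RB·BS·cos(90°) = 121 + 144 - 0 = 265
  RS ≈ 16.28

Step 5: From BP = √37, PC = 7, and ∠BPC = 45°, by the law of cosines:
  BC² = BP² + PC² - 2·BP·PC·cos(45°) = 37 + 49 - 60.22 = 25.78
  BC ≈ 5.08

Step 6: From PB = √37, BT = 11, and ∠PBT = 90°, by the law of cosines:
  PT² = PB² + BT² - 2·PB·BT·cos(90°) = 37 + 121 - 0 = 158
  PT = √158

Step 7: From BP = √37, BU = 7, PU = 3, by the inverse law of cosines:
  cos(∠PBU) = (BP² + BU² - PU²) / (2·BP·BU)
  ∠PBU = 25.28°

Step 8: From PB = √37, PU = 3, BU = 7, by the inverse law of cosines:
  cos(∠BPU) = (PB² + PU² - BU²) / (2·PB·PU)
  ∠BPU = 94.72°

Step 9: From CP = 7, CZ = 13, PZ = 8, by the inverse law of cosines:
  cos(∠PCZ) = (CP² + CZ² - PZ²) / (2·CP·CZ)
  ∠PCZ = 32.2°

Step 10: From TB = 11, TR = 8.42, BR = 11, by the inverse law of cosines:
  cos(∠BTR) = (TB² + TR² - BR²) / (2·TB·TR)
  ∠BTR = 67.5°

Step 11: From RB = 11, RS = 16.28, BS = 12, by the inverse law of cosines:
  cos(∠BRS) = (RB² + RS² - BS²) / (2·RB·RS)
  ∠BRS = 47.49°

Step 12: From RB = 11, RT = 8.42, BT = 11, by the inverse law of cosines:
  cos(∠BRT) = (RB² + RT² - BT²) / (2·RB·RT)
  ∠BRT = 67.5°

Step 13: From ZC = 13, ZP = 8, CP = 7, by the inverse law of cosines:
  cos(∠CZP) = (ZC² + ZP² - CP²) / (2·ZC·ZP)
  ∠CZP = 27.8°

Step 14: From SB = 12, SR = 16.28, BR = 11, by the inverse law of cosines:
  cos(∠BSR) = (SB² + SR² - BR²) / (2·SB·SR)
  ∠BSR = 42.51°

Step 15: From BC = 5.08, BP = √37, CP = 7, by the inverse law of cosines:
  cos(∠CBP) = (BC² + BP² - CP²) / (2·BC·BP)
  ∠CBP = 77.11°

Step 16: From PB = √37, PT = √158, BT = 11, by the inverse law of cosines:
  cos(∠BPT) = (PB² + PT² - BT²) / (2·PB·PT)
  ∠BPT = 61.06°

Step 17: From CB = 5.08, CP = 7, BP = √37, by the inverse law of cosines:
  cos(∠BCP) = (CB² + CP² - BP²) / (2·CB·CP)
  ∠BCP = 57.89°

Step 18: From TB = 11, TP = √158, BP = √37, by the inverse law of cosines:
  cos(∠BTP) = (TB² + TP² - BP²) / (2·TB·TP)
  ∠BTP = 28.94°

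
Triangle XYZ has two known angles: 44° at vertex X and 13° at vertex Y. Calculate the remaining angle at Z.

angle Z = 180 - 44 - 13 = 123 degrees.

123 degrees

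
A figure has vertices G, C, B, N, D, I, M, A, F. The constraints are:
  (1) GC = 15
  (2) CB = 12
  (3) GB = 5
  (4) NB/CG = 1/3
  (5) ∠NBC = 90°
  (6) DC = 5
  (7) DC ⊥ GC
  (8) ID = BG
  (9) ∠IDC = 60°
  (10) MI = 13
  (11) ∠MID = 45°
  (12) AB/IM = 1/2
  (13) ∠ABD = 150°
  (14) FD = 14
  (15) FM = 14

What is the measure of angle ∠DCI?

From the given relations: ID = BG = 5.
Step 1: By the law of cosines on triangle CDI: CI² = 5² + 5² − 2·5·5·cos(60°) = 25, so CI = 5.
Step 2: By the inverse law of cosines on triangle DCI: cos(∠DCI) = (5² + 5² − 5²) / (2·5·5) = 25/50 = 0.5, so ∠DCI = 60°.

Therefore, the measure of angle ∠DCI = 60°.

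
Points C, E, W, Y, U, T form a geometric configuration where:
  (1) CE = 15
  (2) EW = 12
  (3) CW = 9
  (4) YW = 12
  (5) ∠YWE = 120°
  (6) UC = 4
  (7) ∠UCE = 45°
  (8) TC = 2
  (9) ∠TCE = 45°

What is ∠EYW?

Step 1: By the law of cosines on triangle YWE: YE² = 12² + 12² − 2·12·12·cos(120°) = 432, so YE = 12·√3.
Step 2: By the inverse law of cosines on triangle EYW: cos(∠EYW) = ((12·√3)² + 12² − 12²) / (2·12·√3·12) = 432/498.83 = 0.866, so ∠EYW = 30°.

Therefore, the measure of angle ∠EYW = 30°.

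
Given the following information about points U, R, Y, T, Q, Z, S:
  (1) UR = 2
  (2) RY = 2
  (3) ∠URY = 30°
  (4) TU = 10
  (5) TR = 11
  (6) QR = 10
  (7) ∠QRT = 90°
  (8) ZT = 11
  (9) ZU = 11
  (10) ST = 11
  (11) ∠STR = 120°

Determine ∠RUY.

Step 1: By the law of cosines on triangle URY: UY² = 2² + 2² − 2·2·2·cos(30°) = 1.07, so UY ≈ 1.04.
Step 2: By the inverse law of cosines on triangle RUY: cos(∠RUY) = (2² + 1.04² − 2²) / (2·2·1.04) = 1.07/4.14 = 0.2588, so ∠RUY = 75°.

Therefore, the measure of angle ∠RUY = 75°.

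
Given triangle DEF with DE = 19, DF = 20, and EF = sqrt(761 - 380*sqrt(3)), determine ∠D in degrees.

When all three sides of a triangle are known, the law of cosines can be rearranged to find any angle.
cos(C) = (a² + b² - c²) / (2ab) gives cos(D) = sqrt(3)/2.
Taking the inverse cosine: D = 30°.

30°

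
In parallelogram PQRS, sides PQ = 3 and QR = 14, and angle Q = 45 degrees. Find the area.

Area = a * b * sin(theta)
Area = 3 * 14 * sin(45 degrees)
Area = 42 * sqrt(2)/2
Area = 21*sqrt(2)

21*sqrt(2)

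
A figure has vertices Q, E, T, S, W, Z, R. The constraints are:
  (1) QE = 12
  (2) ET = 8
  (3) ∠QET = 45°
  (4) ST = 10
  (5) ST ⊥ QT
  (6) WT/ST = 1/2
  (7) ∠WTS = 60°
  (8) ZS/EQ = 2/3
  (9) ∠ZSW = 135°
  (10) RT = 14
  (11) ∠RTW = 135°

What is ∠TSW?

From the given relations: WT = 1/2·ST = 1/2·10 = 5.
Step 1: By the law of cosines on triangle STW: SW² = 10² + 5² − 2·10·5·cos(60°) = 75, so SW = 5·√3.
Step 2: By the inverse law of cosines on triangle TSW: cos(∠TSW) = (10² + (5·√3)² − 5²) / (2·10·5·√3) = 150/173.21 = 0.866, so ∠TSW = 30°.

Therefore, the measure of angle ∠TSW = 30°.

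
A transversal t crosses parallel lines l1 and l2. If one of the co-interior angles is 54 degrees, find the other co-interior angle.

Co-interior (same-side interior) angles are between the parallel lines on the same side of the transversal.
Unlike corresponding or alternate interior angles, they are supplementary rather than equal.
So the angle = 180 - 54 = 126 degrees.

126 degrees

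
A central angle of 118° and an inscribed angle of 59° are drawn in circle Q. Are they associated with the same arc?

By the inscribed angle theorem, if both angles subtend the same arc, the inscribed angle must be half the central angle.
Half of 118° = 59°, which equals the given inscribed angle of 59°.
Therefore, yes, they correspond to the same arc.

Yes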